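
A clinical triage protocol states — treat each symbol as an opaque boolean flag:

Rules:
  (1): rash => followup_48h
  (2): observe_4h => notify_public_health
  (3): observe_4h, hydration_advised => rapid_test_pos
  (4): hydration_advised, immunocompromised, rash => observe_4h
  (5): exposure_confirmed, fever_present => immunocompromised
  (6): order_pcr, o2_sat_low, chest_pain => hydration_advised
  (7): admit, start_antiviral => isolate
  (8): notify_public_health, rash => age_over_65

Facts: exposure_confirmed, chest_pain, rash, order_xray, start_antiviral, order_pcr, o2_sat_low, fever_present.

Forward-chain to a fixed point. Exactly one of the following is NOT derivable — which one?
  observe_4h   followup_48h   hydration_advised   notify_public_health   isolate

Round 1 fires (1), (5), (6), giving followup_48h, immunocompromised, hydration_advised.
Round 2 fires (4), giving observe_4h.
Round 3 fires (2), (3), giving notify_public_health, rapid_test_pos.
Round 4 fires (8), giving age_over_65.
Derived: followup_48h (round 1), hydration_advised (round 1), notify_public_health (round 3), observe_4h (round 2). isolate never appears in any round.

isolate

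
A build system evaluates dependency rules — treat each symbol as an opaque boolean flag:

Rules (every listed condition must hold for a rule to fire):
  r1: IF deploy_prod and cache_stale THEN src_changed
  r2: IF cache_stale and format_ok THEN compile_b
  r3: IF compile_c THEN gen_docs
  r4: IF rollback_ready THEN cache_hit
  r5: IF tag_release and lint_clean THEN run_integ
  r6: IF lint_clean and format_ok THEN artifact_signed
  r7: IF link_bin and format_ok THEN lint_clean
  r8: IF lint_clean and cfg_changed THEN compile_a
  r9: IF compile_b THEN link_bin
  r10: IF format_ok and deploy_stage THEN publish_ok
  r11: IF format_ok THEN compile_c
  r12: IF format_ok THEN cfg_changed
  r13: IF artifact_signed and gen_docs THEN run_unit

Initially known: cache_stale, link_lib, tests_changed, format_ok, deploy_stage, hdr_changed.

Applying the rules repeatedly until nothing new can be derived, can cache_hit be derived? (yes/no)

no

Round 1: r2 [IF cache_stale and format_ok THEN compile_b]; r10 [IF format_ok and deploy_stage THEN publish_ok]; r11 [IF format_ok THEN compile_c]; r12 [IF format_ok THEN cfg_changed]. New: compile_b, publish_ok, compile_c, cfg_changed.
Round 2: r3 [IF compile_c THEN gen_docs]; r9 [IF compile_b THEN link_bin]. New: gen_docs, link_bin.
Round 3: r7 [IF link_bin and format_ok THEN lint_clean]. New: lint_clean.
Round 4: r6 [IF lint_clean and format_ok THEN artifact_signed]; r8 [IF lint_clean and cfg_changed THEN compile_a]. New: artifact_signed, compile_a.
Round 5: r13 [IF artifact_signed and gen_docs THEN run_unit]. New: run_unit.
Fixed point reached. cache_hit is concluded only by r4; r4 needs rollback_ready (never derived).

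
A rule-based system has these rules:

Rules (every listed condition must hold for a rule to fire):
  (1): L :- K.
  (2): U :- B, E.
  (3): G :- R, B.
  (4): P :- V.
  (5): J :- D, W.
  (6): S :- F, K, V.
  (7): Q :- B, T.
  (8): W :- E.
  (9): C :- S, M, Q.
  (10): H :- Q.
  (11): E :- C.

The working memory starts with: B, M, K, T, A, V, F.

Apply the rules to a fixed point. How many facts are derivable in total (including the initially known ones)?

16

[1] (1) [L :- K.]; (4) [P :- V.]; (6) [S :- F, K, V.]; (7) [Q :- B, T.]. ⇒ new: L, P, S, Q.
[2] (9) [C :- S, M, Q.]; (10) [H :- Q.]. ⇒ new: C, H.
[3] (11) [E :- C.]. ⇒ new: E.
[4] (2) [U :- B, E.]; (8) [W :- E.]. ⇒ new: U, W.
Closure: {A, B, C, E, F, H, K, L, M, P, Q, S, T, U, V, W} — 16 facts.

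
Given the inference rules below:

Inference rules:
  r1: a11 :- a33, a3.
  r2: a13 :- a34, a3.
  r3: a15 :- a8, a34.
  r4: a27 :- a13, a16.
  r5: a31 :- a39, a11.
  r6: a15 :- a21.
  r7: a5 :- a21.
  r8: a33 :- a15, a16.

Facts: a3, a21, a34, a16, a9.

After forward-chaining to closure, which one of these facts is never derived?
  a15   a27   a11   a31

a31

Round 1: r2 [a13 :- a34, a3.]; r6 [a15 :- a21.]; r7 [a5 :- a21.]. Adds a13, a15, a5.
Round 2: r4 [a27 :- a13, a16.]; r8 [a33 :- a15, a16.]. Adds a27, a33.
Round 3: r1 [a11 :- a33, a3.]. Adds a11.
Derived: a15 (round 1), a11 (round 3), a27 (round 2). a31 never appears in any round.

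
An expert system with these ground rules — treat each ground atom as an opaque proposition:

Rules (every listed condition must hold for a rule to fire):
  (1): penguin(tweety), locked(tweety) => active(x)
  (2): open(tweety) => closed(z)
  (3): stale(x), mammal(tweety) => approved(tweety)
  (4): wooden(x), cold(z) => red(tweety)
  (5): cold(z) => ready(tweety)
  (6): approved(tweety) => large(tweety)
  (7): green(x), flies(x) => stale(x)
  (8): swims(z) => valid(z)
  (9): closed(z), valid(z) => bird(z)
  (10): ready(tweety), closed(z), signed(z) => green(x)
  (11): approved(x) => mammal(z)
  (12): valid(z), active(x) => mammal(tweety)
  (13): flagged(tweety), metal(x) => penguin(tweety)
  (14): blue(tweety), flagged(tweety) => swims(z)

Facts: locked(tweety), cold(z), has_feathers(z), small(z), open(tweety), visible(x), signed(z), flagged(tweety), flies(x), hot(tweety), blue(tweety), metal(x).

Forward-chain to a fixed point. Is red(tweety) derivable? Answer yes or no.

no

Round 1 fires (2), (5), (13), (14), giving closed(z), ready(tweety), penguin(tweety), swims(z).
Round 2 fires (1), (8), (10), giving active(x), valid(z), green(x).
Round 3 fires (7), (9), (12), giving stale(x), bird(z), mammal(tweety).
Round 4 fires (3), giving approved(tweety).
Round 5 fires (6), giving large(tweety).
Fixed point reached. red(tweety) is concluded only by (4); (4) needs wooden(x) (never derived).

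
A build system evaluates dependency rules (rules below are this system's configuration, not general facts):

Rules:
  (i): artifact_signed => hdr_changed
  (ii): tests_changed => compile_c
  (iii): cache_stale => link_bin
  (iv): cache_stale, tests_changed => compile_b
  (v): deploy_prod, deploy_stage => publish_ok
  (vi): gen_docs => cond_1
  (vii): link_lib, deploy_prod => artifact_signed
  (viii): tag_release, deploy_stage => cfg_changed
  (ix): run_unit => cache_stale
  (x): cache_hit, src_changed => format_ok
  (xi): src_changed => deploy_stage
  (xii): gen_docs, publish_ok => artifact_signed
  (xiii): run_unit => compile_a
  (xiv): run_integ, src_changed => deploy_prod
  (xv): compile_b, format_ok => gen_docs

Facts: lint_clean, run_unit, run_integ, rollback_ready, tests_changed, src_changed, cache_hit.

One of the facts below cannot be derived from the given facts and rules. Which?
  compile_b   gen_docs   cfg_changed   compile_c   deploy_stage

cfg_changed

Round 1 fires (ii), (ix), (x), (xi), (xiii), (xiv), giving compile_c, cache_stale, format_ok, deploy_stage, compile_a, deploy_prod.
Round 2 fires (iii), (iv), (v), giving link_bin, compile_b, publish_ok.
Round 3 fires (xv), giving gen_docs.
Round 4 fires (vi), (xii), giving cond_1, artifact_signed.
Round 5 fires (i), giving hdr_changed.
Derived: compile_b (round 2), compile_c (round 1), gen_docs (round 3), deploy_stage (round 1). cfg_changed never appears in any round.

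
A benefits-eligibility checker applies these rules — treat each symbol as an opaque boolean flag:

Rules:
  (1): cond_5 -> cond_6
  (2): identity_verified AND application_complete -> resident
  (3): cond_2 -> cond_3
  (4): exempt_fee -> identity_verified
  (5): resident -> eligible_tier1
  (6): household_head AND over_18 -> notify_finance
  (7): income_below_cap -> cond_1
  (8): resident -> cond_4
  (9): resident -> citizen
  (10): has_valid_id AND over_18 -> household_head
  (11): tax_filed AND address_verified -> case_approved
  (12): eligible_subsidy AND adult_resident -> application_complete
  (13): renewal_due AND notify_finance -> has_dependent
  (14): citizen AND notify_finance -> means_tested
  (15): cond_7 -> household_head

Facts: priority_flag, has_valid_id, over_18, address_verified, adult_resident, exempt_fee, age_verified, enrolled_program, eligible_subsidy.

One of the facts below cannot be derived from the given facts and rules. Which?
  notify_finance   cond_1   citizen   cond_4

cond_1

Round 1 — (4), (10), (12), derive identity_verified, household_head, application_complete.
Round 2 — (2), (6), derive resident, notify_finance.
Round 3 — (5), (8), (9), derive eligible_tier1, cond_4, citizen.
Round 4 — (14), derive means_tested.
Derived: cond_4 (round 3), citizen (round 3), notify_finance (round 2). cond_1 never appears in any round.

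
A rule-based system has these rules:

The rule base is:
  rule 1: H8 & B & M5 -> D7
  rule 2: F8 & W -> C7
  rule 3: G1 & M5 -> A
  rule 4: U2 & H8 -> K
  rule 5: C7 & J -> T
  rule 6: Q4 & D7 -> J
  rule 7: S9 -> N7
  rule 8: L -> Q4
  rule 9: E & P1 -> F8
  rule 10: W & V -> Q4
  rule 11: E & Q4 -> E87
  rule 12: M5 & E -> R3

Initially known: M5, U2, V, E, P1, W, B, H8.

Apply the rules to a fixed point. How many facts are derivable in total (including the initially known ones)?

Round 1 fires rule 1, rule 4, rule 9, rule 10, rule 12, giving D7, K, F8, Q4, R3.
Round 2 fires rule 2, rule 6, rule 11, giving C7, J, E87.
Round 3 fires rule 5, giving T.
Closure: {B, C7, D7, E, E87, F8, H8, J, K, M5, P1, Q4, R3, T, U2, V, W} — 17 facts.

17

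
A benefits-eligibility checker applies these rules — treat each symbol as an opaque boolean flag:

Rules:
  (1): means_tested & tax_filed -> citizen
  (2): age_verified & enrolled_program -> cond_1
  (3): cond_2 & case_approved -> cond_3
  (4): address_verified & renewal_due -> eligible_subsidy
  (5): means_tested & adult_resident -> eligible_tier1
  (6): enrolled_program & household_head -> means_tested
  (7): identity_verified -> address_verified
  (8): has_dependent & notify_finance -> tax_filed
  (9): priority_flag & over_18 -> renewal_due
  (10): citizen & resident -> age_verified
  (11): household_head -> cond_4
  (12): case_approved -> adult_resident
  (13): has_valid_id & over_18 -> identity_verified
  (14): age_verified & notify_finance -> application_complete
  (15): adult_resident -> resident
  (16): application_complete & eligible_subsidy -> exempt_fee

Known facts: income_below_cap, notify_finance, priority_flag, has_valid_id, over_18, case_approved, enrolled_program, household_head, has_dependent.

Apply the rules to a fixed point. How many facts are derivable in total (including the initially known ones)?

Round 1: (6) [enrolled_program & household_head -> means_tested]; (8) [has_dependent & notify_finance -> tax_filed]; (9) [priority_flag & over_18 -> renewal_due]; (11) [household_head -> cond_4]; (12) [case_approved -> adult_resident]; (13) [has_valid_id & over_18 -> identity_verified]. Adds means_tested, tax_filed, renewal_due, cond_4, adult_resident, identity_verified.
Round 2: (1) [means_tested & tax_filed -> citizen]; (5) [means_tested & adult_resident -> eligible_tier1]; (7) [identity_verified -> address_verified]; (15) [adult_resident -> resident]. Adds citizen, eligible_tier1, address_verified, resident.
Round 3: (4) [address_verified & renewal_due -> eligible_subsidy]; (10) [citizen & resident -> age_verified]. Adds eligible_subsidy, age_verified.
Round 4: (2) [age_verified & enrolled_program -> cond_1]; (14) [age_verified & notify_finance -> application_complete]. Adds cond_1, application_complete.
Round 5: (16) [application_complete & eligible_subsidy -> exempt_fee]. Adds exempt_fee.
Closure: {address_verified, adult_resident, age_verified, application_complete, case_approved, citizen, cond_1, cond_4, eligible_subsidy, eligible_tier1, enrolled_program, exempt_fee, has_dependent, has_valid_id, household_head, identity_verified, income_below_cap, means_tested, notify_finance, over_18, priority_flag, renewal_due, resident, tax_filed} — 24 facts.

24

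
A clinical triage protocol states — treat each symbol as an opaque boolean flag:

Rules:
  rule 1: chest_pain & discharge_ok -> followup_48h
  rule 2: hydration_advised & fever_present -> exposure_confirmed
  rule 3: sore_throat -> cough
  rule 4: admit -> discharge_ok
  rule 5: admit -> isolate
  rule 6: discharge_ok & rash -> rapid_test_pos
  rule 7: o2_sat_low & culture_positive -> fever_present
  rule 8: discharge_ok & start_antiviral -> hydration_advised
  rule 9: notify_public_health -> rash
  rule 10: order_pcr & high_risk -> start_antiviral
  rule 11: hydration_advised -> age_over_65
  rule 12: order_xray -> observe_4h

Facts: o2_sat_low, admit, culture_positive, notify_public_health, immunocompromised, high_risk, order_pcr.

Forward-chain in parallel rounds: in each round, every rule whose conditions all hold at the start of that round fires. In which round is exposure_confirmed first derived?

3

[1] rule 4 [admit -> discharge_ok]; rule 5 [admit -> isolate]; rule 7 [o2_sat_low & culture_positive -> fever_present]; rule 9 [notify_public_health -> rash]; rule 10 [order_pcr & high_risk -> start_antiviral]. ⇒ new: discharge_ok, isolate, fever_present, rash, start_antiviral.
[2] rule 6 [discharge_ok & rash -> rapid_test_pos]; rule 8 [discharge_ok & start_antiviral -> hydration_advised]. ⇒ new: rapid_test_pos, hydration_advised.
[3] rule 2 [hydration_advised & fever_present -> exposure_confirmed]; rule 11 [hydration_advised -> age_over_65]. ⇒ new: exposure_confirmed, age_over_65.
exposure_confirmed first appears in round 3.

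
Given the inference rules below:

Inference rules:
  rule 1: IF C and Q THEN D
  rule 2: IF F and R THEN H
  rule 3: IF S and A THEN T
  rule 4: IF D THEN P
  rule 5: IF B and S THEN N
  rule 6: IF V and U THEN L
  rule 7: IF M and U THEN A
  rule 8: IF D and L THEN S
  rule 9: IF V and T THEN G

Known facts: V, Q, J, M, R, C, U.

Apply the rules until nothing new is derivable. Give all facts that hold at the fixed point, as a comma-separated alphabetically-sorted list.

Round 1: rule 1 [IF C and Q THEN D]; rule 6 [IF V and U THEN L]; rule 7 [IF M and U THEN A]. Adds D, L, A.
Round 2: rule 4 [IF D THEN P]; rule 8 [IF D and L THEN S]. Adds P, S.
Round 3: rule 3 [IF S and A THEN T]. Adds T.
Round 4: rule 9 [IF V and T THEN G]. Adds G.

A, C, D, G, J, L, M, P, Q, R, S, T, U, V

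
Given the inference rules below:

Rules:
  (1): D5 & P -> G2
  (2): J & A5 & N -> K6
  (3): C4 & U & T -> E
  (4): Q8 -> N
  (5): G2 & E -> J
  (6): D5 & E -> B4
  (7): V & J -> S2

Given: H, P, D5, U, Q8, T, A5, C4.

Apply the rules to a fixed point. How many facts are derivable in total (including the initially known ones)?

14

Round 1 fires (1), (3), (4), giving G2, E, N.
Round 2 fires (5), (6), giving J, B4.
Round 3 fires (2), giving K6.
Closure: {A5, B4, C4, D5, E, G2, H, J, K6, N, P, Q8, T, U} — 14 facts.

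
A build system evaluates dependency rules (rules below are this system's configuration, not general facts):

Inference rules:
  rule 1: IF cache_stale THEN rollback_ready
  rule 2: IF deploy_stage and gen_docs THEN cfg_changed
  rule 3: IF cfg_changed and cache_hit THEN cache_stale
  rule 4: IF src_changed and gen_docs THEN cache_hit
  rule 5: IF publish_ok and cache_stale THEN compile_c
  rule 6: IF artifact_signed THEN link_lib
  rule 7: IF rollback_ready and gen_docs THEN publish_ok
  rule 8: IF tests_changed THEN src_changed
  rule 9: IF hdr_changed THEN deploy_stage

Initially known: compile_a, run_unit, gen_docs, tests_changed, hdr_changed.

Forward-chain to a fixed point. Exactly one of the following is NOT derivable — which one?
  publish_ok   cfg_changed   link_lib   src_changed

link_lib

Round 1: rule 8 [IF tests_changed THEN src_changed]; rule 9 [IF hdr_changed THEN deploy_stage]. New: src_changed, deploy_stage.
Round 2: rule 2 [IF deploy_stage and gen_docs THEN cfg_changed]; rule 4 [IF src_changed and gen_docs THEN cache_hit]. New: cfg_changed, cache_hit.
Round 3: rule 3 [IF cfg_changed and cache_hit THEN cache_stale]. New: cache_stale.
Round 4: rule 1 [IF cache_stale THEN rollback_ready]. New: rollback_ready.
Round 5: rule 7 [IF rollback_ready and gen_docs THEN publish_ok]. New: publish_ok.
Round 6: rule 5 [IF publish_ok and cache_stale THEN compile_c]. New: compile_c.
Derived: cfg_changed (round 2), src_changed (round 1), publish_ok (round 5). link_lib never appears in any round.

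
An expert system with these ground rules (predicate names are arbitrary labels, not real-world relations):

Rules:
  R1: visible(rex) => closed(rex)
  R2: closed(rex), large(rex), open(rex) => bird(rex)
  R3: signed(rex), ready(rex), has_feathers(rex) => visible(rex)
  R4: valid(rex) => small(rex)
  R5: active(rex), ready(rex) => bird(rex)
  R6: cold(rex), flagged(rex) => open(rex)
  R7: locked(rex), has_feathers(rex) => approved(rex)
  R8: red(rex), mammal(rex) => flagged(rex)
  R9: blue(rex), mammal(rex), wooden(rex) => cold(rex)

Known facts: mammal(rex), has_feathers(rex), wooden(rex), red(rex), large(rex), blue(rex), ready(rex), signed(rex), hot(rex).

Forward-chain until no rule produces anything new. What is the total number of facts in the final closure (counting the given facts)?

Round 1 — R3, R8, R9, derive visible(rex), flagged(rex), cold(rex).
Round 2 — R1, R6, derive closed(rex), open(rex).
Round 3 — R2, derive bird(rex).
Closure: {bird(rex), blue(rex), closed(rex), cold(rex), flagged(rex), has_feathers(rex), hot(rex), large(rex), mammal(rex), open(rex), ready(rex), red(rex), signed(rex), visible(rex), wooden(rex)} — 15 facts.

15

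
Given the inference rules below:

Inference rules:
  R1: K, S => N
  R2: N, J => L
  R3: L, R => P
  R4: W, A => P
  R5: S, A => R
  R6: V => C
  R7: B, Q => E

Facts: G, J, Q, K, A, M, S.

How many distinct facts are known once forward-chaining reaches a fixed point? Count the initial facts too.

11

Round 1 fires R1, R5, giving N, R.
Round 2 fires R2, giving L.
Round 3 fires R3, giving P.
Closure: {A, G, J, K, L, M, N, P, Q, R, S} — 11 facts.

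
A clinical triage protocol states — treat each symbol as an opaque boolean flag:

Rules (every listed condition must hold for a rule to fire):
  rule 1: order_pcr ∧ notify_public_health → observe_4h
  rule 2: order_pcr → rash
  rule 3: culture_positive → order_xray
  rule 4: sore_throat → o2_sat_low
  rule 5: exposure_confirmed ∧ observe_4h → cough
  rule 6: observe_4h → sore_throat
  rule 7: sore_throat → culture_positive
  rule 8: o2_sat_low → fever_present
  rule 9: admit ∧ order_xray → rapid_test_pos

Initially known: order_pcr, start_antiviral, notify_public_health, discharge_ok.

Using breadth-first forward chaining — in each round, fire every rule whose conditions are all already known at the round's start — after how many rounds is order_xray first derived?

Round 1 fires rule 1, rule 2, giving observe_4h, rash.
Round 2 fires rule 6, giving sore_throat.
Round 3 fires rule 4, rule 7, giving o2_sat_low, culture_positive.
Round 4 fires rule 3, rule 8, giving order_xray, fever_present.
order_xray first appears in round 4.

4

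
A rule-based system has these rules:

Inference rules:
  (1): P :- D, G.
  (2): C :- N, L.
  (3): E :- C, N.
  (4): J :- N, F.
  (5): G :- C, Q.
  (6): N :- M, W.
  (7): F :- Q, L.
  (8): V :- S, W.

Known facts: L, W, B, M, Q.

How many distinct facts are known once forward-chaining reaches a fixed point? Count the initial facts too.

Round 1 fires (6), (7), giving N, F.
Round 2 fires (2), (4), giving C, J.
Round 3 fires (3), (5), giving E, G.
Closure: {B, C, E, F, G, J, L, M, N, Q, W} — 11 facts.

11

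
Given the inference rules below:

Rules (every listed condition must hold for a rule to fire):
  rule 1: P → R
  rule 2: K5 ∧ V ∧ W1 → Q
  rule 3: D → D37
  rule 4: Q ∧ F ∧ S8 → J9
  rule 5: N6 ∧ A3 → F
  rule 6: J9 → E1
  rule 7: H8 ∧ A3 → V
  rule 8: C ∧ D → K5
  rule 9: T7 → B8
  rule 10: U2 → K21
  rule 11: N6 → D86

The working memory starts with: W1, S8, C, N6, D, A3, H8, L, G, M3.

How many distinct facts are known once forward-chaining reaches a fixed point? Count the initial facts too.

Round 1: rule 3 [D → D37]; rule 5 [N6 ∧ A3 → F]; rule 7 [H8 ∧ A3 → V]; rule 8 [C ∧ D → K5]; rule 11 [N6 → D86]. New: D37, F, V, K5, D86.
Round 2: rule 2 [K5 ∧ V ∧ W1 → Q]. New: Q.
Round 3: rule 4 [Q ∧ F ∧ S8 → J9]. New: J9.
Round 4: rule 6 [J9 → E1]. New: E1.
Closure: {A3, C, D, D37, D86, E1, F, G, H8, J9, K5, L, M3, N6, Q, S8, V, W1} — 18 facts.

18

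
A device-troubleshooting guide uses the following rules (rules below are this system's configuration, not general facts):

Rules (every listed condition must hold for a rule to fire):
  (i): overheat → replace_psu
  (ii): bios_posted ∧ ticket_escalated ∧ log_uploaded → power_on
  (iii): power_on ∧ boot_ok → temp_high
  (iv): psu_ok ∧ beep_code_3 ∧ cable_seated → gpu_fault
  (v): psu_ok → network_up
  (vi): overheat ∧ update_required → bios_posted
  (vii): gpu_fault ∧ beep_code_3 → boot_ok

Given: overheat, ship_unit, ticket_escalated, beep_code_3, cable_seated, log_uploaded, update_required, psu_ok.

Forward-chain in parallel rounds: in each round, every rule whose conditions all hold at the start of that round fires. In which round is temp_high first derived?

3

Round 1: (i) [overheat → replace_psu]; (iv) [psu_ok ∧ beep_code_3 ∧ cable_seated → gpu_fault]; (v) [psu_ok → network_up]; (vi) [overheat ∧ update_required → bios_posted]. Adds replace_psu, gpu_fault, network_up, bios_posted.
Round 2: (ii) [bios_posted ∧ ticket_escalated ∧ log_uploaded → power_on]; (vii) [gpu_fault ∧ beep_code_3 → boot_ok]. Adds power_on, boot_ok.
Round 3: (iii) [power_on ∧ boot_ok → temp_high]. Adds temp_high.
temp_high first appears in round 3.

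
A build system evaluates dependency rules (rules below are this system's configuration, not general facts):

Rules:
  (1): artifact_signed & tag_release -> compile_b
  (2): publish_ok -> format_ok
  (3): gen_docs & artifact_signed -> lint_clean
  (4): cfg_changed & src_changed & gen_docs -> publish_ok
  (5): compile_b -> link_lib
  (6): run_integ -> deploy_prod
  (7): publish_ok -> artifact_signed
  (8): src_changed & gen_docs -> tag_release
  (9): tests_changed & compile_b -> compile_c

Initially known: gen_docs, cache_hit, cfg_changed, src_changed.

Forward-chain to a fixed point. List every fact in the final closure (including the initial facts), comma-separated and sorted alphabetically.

Round 1 fires (4), (8), giving publish_ok, tag_release.
Round 2 fires (2), (7), giving format_ok, artifact_signed.
Round 3 fires (1), (3), giving compile_b, lint_clean.
Round 4 fires (5), giving link_lib.

artifact_signed, cache_hit, cfg_changed, compile_b, format_ok, gen_docs, link_lib, lint_clean, publish_ok, src_changed, tag_release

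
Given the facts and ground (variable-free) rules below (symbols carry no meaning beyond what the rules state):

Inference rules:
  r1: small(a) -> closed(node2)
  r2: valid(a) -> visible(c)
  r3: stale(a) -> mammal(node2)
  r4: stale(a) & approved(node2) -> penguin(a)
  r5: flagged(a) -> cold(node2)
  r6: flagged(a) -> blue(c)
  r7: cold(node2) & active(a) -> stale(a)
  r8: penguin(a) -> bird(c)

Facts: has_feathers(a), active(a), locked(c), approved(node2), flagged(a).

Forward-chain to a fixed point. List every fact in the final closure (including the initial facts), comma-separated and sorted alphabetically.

active(a), approved(node2), bird(c), blue(c), cold(node2), flagged(a), has_feathers(a), locked(c), mammal(node2), penguin(a), stale(a)

Round 1: r5 [flagged(a) -> cold(node2)]; r6 [flagged(a) -> blue(c)]. New: cold(node2), blue(c).
Round 2: r7 [cold(node2) & active(a) -> stale(a)]. New: stale(a).
Round 3: r3 [stale(a) -> mammal(node2)]; r4 [stale(a) & approved(node2) -> penguin(a)]. New: mammal(node2), penguin(a).
Round 4: r8 [penguin(a) -> bird(c)]. New: bird(c).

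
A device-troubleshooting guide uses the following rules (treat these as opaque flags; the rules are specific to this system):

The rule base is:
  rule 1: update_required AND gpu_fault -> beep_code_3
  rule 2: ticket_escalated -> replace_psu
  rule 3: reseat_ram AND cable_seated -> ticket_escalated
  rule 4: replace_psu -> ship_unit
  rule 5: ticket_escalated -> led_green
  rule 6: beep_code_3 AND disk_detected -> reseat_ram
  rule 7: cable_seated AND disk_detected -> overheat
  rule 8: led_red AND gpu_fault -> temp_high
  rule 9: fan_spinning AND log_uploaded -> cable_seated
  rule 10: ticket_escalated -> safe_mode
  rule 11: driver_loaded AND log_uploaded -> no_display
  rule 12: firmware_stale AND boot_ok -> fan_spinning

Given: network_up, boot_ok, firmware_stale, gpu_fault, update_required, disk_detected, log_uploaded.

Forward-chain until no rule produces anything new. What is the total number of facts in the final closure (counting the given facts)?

[1] rule 1 [update_required AND gpu_fault -> beep_code_3]; rule 12 [firmware_stale AND boot_ok -> fan_spinning]. ⇒ new: beep_code_3, fan_spinning.
[2] rule 6 [beep_code_3 AND disk_detected -> reseat_ram]; rule 9 [fan_spinning AND log_uploaded -> cable_seated]. ⇒ new: reseat_ram, cable_seated.
[3] rule 3 [reseat_ram AND cable_seated -> ticket_escalated]; rule 7 [cable_seated AND disk_detected -> overheat]. ⇒ new: ticket_escalated, overheat.
[4] rule 2 [ticket_escalated -> replace_psu]; rule 5 [ticket_escalated -> led_green]; rule 10 [ticket_escalated -> safe_mode]. ⇒ new: replace_psu, led_green, safe_mode.
[5] rule 4 [replace_psu -> ship_unit]. ⇒ new: ship_unit.
Closure: {beep_code_3, boot_ok, cable_seated, disk_detected, fan_spinning, firmware_stale, gpu_fault, led_green, log_uploaded, network_up, overheat, replace_psu, reseat_ram, safe_mode, ship_unit, ticket_escalated, update_required} — 17 facts.

17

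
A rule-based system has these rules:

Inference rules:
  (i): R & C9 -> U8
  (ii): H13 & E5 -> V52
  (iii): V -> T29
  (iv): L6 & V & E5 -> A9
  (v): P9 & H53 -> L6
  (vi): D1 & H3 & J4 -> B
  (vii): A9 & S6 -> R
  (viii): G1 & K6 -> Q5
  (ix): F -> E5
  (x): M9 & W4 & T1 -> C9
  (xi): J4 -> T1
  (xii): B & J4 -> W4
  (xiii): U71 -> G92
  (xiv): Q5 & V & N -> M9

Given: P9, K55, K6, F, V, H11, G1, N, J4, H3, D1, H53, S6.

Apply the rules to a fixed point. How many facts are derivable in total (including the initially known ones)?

25

[1] (iii) [V -> T29]; (v) [P9 & H53 -> L6]; (vi) [D1 & H3 & J4 -> B]; (viii) [G1 & K6 -> Q5]; (ix) [F -> E5]; (xi) [J4 -> T1]. ⇒ new: T29, L6, B, Q5, E5, T1.
[2] (iv) [L6 & V & E5 -> A9]; (xii) [B & J4 -> W4]; (xiv) [Q5 & V & N -> M9]. ⇒ new: A9, W4, M9.
[3] (vii) [A9 & S6 -> R]; (x) [M9 & W4 & T1 -> C9]. ⇒ new: R, C9.
[4] (i) [R & C9 -> U8]. ⇒ new: U8.
Closure: {A9, B, C9, D1, E5, F, G1, H11, H3, H53, J4, K55, K6, L6, M9, N, P9, Q5, R, S6, T1, T29, U8, V, W4} — 25 facts.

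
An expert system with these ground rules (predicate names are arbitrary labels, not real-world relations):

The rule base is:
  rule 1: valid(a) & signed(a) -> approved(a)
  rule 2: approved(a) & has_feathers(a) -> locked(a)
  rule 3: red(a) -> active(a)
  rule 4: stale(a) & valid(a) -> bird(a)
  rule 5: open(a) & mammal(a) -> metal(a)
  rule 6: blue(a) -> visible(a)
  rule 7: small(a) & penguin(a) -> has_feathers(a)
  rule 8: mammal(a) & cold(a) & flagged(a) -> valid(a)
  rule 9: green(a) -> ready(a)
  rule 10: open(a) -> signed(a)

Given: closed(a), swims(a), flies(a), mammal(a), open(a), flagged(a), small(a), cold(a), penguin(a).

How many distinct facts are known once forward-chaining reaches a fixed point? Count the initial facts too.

Round 1 fires rule 5, rule 7, rule 8, rule 10, giving metal(a), has_feathers(a), valid(a), signed(a).
Round 2 fires rule 1, giving approved(a).
Round 3 fires rule 2, giving locked(a).
Closure: {approved(a), closed(a), cold(a), flagged(a), flies(a), has_feathers(a), locked(a), mammal(a), metal(a), open(a), penguin(a), signed(a), small(a), swims(a), valid(a)} — 15 facts.

15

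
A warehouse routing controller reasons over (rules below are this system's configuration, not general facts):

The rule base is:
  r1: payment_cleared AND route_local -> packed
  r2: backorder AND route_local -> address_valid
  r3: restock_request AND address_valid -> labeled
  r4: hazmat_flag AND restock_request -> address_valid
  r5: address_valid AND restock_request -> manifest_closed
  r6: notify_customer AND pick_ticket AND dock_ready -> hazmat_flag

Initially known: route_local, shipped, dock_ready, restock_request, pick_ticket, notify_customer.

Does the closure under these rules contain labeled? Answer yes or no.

yes

Round 1: r6 [notify_customer AND pick_ticket AND dock_ready -> hazmat_flag]. New: hazmat_flag.
Round 2: r4 [hazmat_flag AND restock_request -> address_valid]. New: address_valid.
Round 3: r3 [restock_request AND address_valid -> labeled]; r5 [address_valid AND restock_request -> manifest_closed]. New: labeled, manifest_closed.
labeled appears in round 3, so it is derivable.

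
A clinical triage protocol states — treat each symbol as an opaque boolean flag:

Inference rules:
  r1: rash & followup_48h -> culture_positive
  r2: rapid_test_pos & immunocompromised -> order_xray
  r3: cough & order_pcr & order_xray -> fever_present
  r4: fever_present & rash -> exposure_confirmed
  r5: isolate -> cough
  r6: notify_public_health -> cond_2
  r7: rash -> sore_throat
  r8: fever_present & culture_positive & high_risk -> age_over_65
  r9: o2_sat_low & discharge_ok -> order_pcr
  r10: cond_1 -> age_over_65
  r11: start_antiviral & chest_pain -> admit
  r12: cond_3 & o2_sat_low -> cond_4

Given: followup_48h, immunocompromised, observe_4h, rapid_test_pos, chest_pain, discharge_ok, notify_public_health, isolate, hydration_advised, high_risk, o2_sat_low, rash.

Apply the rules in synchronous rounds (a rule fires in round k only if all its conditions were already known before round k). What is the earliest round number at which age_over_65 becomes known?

3

Round 1: r1 [rash & followup_48h -> culture_positive]; r2 [rapid_test_pos & immunocompromised -> order_xray]; r5 [isolate -> cough]; r6 [notify_public_health -> cond_2]; r7 [rash -> sore_throat]; r9 [o2_sat_low & discharge_ok -> order_pcr]. Adds culture_positive, order_xray, cough, cond_2, sore_throat, order_pcr.
Round 2: r3 [cough & order_pcr & order_xray -> fever_present]. Adds fever_present.
Round 3: r4 [fever_present & rash -> exposure_confirmed]; r8 [fever_present & culture_positive & high_risk -> age_over_65]. Adds exposure_confirmed, age_over_65.
age_over_65 first appears in round 3.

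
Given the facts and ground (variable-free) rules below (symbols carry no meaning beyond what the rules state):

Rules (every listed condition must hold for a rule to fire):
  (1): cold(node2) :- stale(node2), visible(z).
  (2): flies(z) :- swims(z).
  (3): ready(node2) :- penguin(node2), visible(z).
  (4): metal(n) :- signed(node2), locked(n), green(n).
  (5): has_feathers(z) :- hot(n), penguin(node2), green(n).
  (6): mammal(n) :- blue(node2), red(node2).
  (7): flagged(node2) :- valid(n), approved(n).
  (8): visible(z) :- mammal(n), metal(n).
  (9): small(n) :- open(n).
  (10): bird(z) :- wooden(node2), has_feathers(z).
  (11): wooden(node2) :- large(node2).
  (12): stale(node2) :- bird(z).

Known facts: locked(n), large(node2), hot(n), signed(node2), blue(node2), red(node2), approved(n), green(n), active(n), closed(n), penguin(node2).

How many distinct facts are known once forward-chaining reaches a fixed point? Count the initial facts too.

Round 1 fires (4), (5), (6), (11), giving metal(n), has_feathers(z), mammal(n), wooden(node2).
Round 2 fires (8), (10), giving visible(z), bird(z).
Round 3 fires (3), (12), giving ready(node2), stale(node2).
Round 4 fires (1), giving cold(node2).
Closure: {active(n), approved(n), bird(z), blue(node2), closed(n), cold(node2), green(n), has_feathers(z), hot(n), large(node2), locked(n), mammal(n), metal(n), penguin(node2), ready(node2), red(node2), signed(node2), stale(node2), visible(z), wooden(node2)} — 20 facts.

20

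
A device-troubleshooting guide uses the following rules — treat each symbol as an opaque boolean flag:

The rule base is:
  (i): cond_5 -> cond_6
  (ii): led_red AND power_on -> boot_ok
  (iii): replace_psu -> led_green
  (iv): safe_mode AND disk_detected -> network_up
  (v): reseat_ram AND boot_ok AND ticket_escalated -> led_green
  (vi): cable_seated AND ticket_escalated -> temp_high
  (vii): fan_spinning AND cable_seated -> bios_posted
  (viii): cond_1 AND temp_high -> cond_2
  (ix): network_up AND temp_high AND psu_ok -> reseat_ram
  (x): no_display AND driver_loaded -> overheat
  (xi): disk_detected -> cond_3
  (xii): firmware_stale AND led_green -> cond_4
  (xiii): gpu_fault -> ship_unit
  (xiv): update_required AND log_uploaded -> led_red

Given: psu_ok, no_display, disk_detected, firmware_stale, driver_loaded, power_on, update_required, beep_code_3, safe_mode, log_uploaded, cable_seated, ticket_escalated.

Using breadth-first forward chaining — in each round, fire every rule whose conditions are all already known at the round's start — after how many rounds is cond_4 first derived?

4

[1] (iv) [safe_mode AND disk_detected -> network_up]; (vi) [cable_seated AND ticket_escalated -> temp_high]; (x) [no_display AND driver_loaded -> overheat]; (xi) [disk_detected -> cond_3]; (xiv) [update_required AND log_uploaded -> led_red]. ⇒ new: network_up, temp_high, overheat, cond_3, led_red.
[2] (ii) [led_red AND power_on -> boot_ok]; (ix) [network_up AND temp_high AND psu_ok -> reseat_ram]. ⇒ new: boot_ok, reseat_ram.
[3] (v) [reseat_ram AND boot_ok AND ticket_escalated -> led_green]. ⇒ new: led_green.
[4] (xii) [firmware_stale AND led_green -> cond_4]. ⇒ new: cond_4.
cond_4 first appears in round 4.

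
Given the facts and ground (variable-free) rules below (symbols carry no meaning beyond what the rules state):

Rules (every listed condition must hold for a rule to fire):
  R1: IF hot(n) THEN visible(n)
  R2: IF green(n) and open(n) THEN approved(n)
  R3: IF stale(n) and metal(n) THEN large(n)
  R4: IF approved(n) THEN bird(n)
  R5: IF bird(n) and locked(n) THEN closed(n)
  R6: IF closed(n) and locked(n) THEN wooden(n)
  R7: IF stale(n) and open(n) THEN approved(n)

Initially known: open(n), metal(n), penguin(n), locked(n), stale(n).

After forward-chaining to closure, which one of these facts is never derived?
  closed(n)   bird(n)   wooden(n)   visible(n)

Round 1 — R3, R7, derive large(n), approved(n).
Round 2 — R4, derive bird(n).
Round 3 — R5, derive closed(n).
Round 4 — R6, derive wooden(n).
Derived: closed(n) (round 3), wooden(n) (round 4), bird(n) (round 2). visible(n) never appears in any round.

visible(n)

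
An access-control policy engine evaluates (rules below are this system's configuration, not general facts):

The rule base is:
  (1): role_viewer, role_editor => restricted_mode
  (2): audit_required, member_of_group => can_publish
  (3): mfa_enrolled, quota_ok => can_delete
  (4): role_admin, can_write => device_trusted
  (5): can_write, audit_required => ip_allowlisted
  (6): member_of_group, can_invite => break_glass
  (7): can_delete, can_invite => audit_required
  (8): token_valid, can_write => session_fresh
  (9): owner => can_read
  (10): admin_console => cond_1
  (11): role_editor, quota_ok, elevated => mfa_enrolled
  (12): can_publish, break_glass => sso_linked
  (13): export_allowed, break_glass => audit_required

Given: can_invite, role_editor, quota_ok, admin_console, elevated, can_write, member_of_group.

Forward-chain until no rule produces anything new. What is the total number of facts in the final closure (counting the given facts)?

Round 1 — (6), (10), (11), derive break_glass, cond_1, mfa_enrolled.
Round 2 — (3), derive can_delete.
Round 3 — (7), derive audit_required.
Round 4 — (2), (5), derive can_publish, ip_allowlisted.
Round 5 — (12), derive sso_linked.
Closure: {admin_console, audit_required, break_glass, can_delete, can_invite, can_publish, can_write, cond_1, elevated, ip_allowlisted, member_of_group, mfa_enrolled, quota_ok, role_editor, sso_linked} — 15 facts.

15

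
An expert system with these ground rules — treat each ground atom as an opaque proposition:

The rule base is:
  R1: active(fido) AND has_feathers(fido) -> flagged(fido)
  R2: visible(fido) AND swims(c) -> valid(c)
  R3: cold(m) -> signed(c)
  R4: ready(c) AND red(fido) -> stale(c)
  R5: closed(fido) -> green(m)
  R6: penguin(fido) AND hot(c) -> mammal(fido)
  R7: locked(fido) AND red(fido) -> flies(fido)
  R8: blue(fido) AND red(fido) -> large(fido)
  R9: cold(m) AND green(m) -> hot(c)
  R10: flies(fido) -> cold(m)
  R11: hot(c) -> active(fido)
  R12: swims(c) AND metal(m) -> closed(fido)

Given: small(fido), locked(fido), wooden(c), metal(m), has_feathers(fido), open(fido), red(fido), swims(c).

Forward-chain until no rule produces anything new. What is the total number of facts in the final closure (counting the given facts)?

16

[1] R7 [locked(fido) AND red(fido) -> flies(fido)]; R12 [swims(c) AND metal(m) -> closed(fido)]. ⇒ new: flies(fido), closed(fido).
[2] R5 [closed(fido) -> green(m)]; R10 [flies(fido) -> cold(m)]. ⇒ new: green(m), cold(m).
[3] R3 [cold(m) -> signed(c)]; R9 [cold(m) AND green(m) -> hot(c)]. ⇒ new: signed(c), hot(c).
[4] R11 [hot(c) -> active(fido)]. ⇒ new: active(fido).
[5] R1 [active(fido) AND has_feathers(fido) -> flagged(fido)]. ⇒ new: flagged(fido).
Closure: {active(fido), closed(fido), cold(m), flagged(fido), flies(fido), green(m), has_feathers(fido), hot(c), locked(fido), metal(m), open(fido), red(fido), signed(c), small(fido), swims(c), wooden(c)} — 16 facts.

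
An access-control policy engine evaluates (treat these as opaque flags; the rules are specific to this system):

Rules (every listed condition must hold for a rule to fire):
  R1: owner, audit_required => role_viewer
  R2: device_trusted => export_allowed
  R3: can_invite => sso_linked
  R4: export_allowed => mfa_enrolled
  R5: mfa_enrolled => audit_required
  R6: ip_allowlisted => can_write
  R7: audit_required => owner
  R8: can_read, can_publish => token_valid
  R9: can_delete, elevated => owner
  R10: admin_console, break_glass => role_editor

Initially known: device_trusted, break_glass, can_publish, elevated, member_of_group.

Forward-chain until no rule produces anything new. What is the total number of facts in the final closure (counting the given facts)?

Round 1 fires R2, giving export_allowed.
Round 2 fires R4, giving mfa_enrolled.
Round 3 fires R5, giving audit_required.
Round 4 fires R7, giving owner.
Round 5 fires R1, giving role_viewer.
Closure: {audit_required, break_glass, can_publish, device_trusted, elevated, export_allowed, member_of_group, mfa_enrolled, owner, role_viewer} — 10 facts.

10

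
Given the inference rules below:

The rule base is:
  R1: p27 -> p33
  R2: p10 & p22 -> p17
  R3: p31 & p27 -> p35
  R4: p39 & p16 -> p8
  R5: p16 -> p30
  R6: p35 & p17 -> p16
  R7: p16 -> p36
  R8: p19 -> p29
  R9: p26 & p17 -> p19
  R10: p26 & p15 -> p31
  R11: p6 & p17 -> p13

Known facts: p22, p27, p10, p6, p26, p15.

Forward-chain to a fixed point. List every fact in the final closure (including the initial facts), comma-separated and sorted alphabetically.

Round 1: R1 [p27 -> p33]; R2 [p10 & p22 -> p17]; R10 [p26 & p15 -> p31]. Adds p33, p17, p31.
Round 2: R3 [p31 & p27 -> p35]; R9 [p26 & p17 -> p19]; R11 [p6 & p17 -> p13]. Adds p35, p19, p13.
Round 3: R6 [p35 & p17 -> p16]; R8 [p19 -> p29]. Adds p16, p29.
Round 4: R5 [p16 -> p30]; R7 [p16 -> p36]. Adds p30, p36.

p10, p13, p15, p16, p17, p19, p22, p26, p27, p29, p30, p31, p33, p35, p36, p6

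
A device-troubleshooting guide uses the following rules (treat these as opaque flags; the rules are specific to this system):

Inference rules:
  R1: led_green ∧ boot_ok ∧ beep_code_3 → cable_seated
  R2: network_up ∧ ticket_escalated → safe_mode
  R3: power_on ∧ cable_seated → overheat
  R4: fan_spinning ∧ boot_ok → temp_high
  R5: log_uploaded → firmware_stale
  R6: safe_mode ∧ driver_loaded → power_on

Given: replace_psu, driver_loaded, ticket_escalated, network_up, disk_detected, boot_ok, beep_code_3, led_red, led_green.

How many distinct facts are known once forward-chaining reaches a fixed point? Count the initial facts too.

13

Round 1: R1 [led_green ∧ boot_ok ∧ beep_code_3 → cable_seated]; R2 [network_up ∧ ticket_escalated → safe_mode]. Adds cable_seated, safe_mode.
Round 2: R6 [safe_mode ∧ driver_loaded → power_on]. Adds power_on.
Round 3: R3 [power_on ∧ cable_seated → overheat]. Adds overheat.
Closure: {beep_code_3, boot_ok, cable_seated, disk_detected, driver_loaded, led_green, led_red, network_up, overheat, power_on, replace_psu, safe_mode, ticket_escalated} — 13 facts.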